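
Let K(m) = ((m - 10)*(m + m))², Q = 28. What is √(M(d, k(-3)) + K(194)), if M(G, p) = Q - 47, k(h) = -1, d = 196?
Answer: √5096817645 ≈ 71392.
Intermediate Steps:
M(G, p) = -19 (M(G, p) = 28 - 47 = -19)
K(m) = 4*m²*(-10 + m)² (K(m) = ((-10 + m)*(2*m))² = (2*m*(-10 + m))² = 4*m²*(-10 + m)²)
√(M(d, k(-3)) + K(194)) = √(-19 + 4*194²*(-10 + 194)²) = √(-19 + 4*37636*184²) = √(-19 + 4*37636*33856) = √(-19 + 5096817664) = √5096817645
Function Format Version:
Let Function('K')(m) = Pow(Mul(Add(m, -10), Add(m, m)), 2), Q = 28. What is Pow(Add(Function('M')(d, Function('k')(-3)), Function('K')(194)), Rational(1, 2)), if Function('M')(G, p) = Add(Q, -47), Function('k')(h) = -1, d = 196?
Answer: Pow(5096817645, Rational(1, 2)) ≈ 71392.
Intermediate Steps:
Function('M')(G, p) = -19 (Function('M')(G, p) = Add(28, -47) = -19)
Function('K')(m) = Mul(4, Pow(m, 2), Pow(Add(-10, m), 2)) (Function('K')(m) = Pow(Mul(Add(-10, m), Mul(2, m)), 2) = Pow(Mul(2, m, Add(-10, m)), 2) = Mul(4, Pow(m, 2), Pow(Add(-10, m), 2)))
Pow(Add(Function('M')(d, Function('k')(-3)), Function('K')(194)), Rational(1, 2)) = Pow(Add(-19, Mul(4, Pow(194, 2), Pow(Add(-10, 194), 2))), Rational(1, 2)) = Pow(Add(-19, Mul(4, 37636, Pow(184, 2))), Rational(1, 2)) = Pow(Add(-19, Mul(4, 37636, 33856)), Rational(1, 2)) = Pow(Add(-19, 5096817664), Rational(1, 2)) = Pow(5096817645, Rational(1, 2))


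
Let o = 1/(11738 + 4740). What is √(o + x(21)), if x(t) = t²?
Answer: √119742313922/16478 ≈ 21.000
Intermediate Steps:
o = 1/16478 ≈ 6.0687e-5
√(o + x(21)) = √(1/16478 + 21²) = √(1/16478 + 441) = √(7266799/16478) = √119742313922/16478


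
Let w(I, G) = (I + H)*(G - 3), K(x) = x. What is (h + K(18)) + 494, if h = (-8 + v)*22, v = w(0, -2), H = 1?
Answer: 226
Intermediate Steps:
w(I, G) = (1 + I)*(-3 + G) (w(I, G) = (I + 1)*(G - 3) = (1 + I)*(-3 + G))
v = -5 (v = -3 - 2 - 3*0 - 2*0 = -3 - 2 + 0 + 0 = -5)
h = -286 (h = (-8 - 5)*22 = -13*22 = -286)
(h + K(18)) + 494 = (-286 + 18) + 494 = -268 + 494 = 226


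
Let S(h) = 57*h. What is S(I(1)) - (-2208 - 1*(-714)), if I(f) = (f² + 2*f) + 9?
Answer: 2178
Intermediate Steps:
I(f) = 9 + f² + 2*f
S(I(1)) - (-2208 - 1*(-714)) = 57*(9 + 1² + 2*1) - (-2208 - 1*(-714)) = 57*(9 + 1 + 2) - (-2208 + 714) = 57*12 - 1*(-1494) = 684 + 1494 = 2178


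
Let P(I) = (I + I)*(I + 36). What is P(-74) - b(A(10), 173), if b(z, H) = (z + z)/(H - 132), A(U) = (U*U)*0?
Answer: 5624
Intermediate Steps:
P(I) = 2*I*(36 + I) (P(I) = (2*I)*(36 + I) = 2*I*(36 + I))
A(U) = 0 (A(U) = U²*0 = 0)
b(z, H) = 2*z/(-132 + H) (b(z, H) = (2*z)/(-132 + H) = 2*z/(-132 + H))
P(-74) - b(A(10), 173) = 2*(-74)*(36 - 74) - 2*0/(-132 + 173) = 2*(-74)*(-38) - 2*0/41 = 5624 - 2*0/41 = 5624 - 1*0 = 5624 + 0 = 5624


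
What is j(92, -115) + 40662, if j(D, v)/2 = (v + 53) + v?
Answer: 40308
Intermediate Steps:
j(D, v) = 106 + 4*v (j(D, v) = 2*((v + 53) + v) = 2*((53 + v) + v) = 2*(53 + 2*v) = 106 + 4*v)
j(92, -115) + 40662 = (106 + 4*(-115)) + 40662 = (106 - 460) + 40662 = -354 + 40662 = 40308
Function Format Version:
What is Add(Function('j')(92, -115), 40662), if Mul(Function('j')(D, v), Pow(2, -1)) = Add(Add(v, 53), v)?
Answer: 40308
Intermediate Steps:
Function('j')(D, v) = Add(106, Mul(4, v)) (Function('j')(D, v) = Mul(2, Add(Add(v, 53), v)) = Mul(2, Add(Add(53, v), v)) = Mul(2, Add(53, Mul(2, v))) = Add(106, Mul(4, v)))
Add(Function('j')(92, -115), 40662) = Add(Add(106, Mul(4, -115)), 40662) = Add(Add(106, -460), 40662) = Add(-354, 40662) = 40308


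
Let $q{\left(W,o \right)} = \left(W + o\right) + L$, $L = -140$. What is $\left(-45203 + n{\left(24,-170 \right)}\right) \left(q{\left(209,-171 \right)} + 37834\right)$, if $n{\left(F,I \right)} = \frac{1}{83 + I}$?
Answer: $- \frac{148387202584}{87} \approx -1.7056 \cdot 10^{9}$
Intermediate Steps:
$q{\left(W,o \right)} = -140 + W + o$ ($q{\left(W,o \right)} = \left(W + o\right) - 140 = -140 + W + o$)
$\left(-45203 + n{\left(24,-170 \right)}\right) \left(q{\left(209,-171 \right)} + 37834\right) = \left(-45203 + \frac{1}{83 - 170}\right) \left(\left(-140 + 209 - 171\right) + 37834\right) = \left(-45203 + \frac{1}{-87}\right) \left(-102 + 37834\right) = \left(-45203 - \frac{1}{87}\right) 37732 = \left(- \frac{3932662}{87}\right) 37732 = - \frac{148387202584}{87}$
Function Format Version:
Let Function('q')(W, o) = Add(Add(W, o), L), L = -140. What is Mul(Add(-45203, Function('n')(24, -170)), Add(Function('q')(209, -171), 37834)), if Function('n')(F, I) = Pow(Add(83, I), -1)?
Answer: Rational(-148387202584, 87) ≈ -1.7056e+9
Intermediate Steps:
Function('q')(W, o) = Add(-140, W, o) (Function('q')(W, o) = Add(Add(W, o), -140) = Add(-140, W, o))
Mul(Add(-45203, Function('n')(24, -170)), Add(Function('q')(209, -171), 37834)) = Mul(Add(-45203, Pow(Add(83, -170), -1)), Add(Add(-140, 209, -171), 37834)) = Mul(Add(-45203, Pow(-87, -1)), Add(-102, 37834)) = Mul(Add(-45203, Rational(-1, 87)), 37732) = Mul(Rational(-3932662, 87), 37732) = Rational(-148387202584, 87)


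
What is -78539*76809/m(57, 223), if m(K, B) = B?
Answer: -6032502051/223 ≈ -2.7052e+7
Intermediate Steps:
-78539*76809/m(57, 223) = -78539/(223/((-1*(-76809)))) = -78539/(223/76809) = -78539/(223*(1/76809)) = -78539/223/76809 = -78539*76809/223 = -6032502051/223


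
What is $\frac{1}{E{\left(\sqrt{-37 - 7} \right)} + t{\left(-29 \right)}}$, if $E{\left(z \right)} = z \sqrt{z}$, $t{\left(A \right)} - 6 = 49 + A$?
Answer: $\frac{1}{2 \left(13 + \sqrt{2} \cdot 11^{\frac{3}{4}} i^{\frac{3}{2}}\right)} \approx 0.040978 - 0.035562 i$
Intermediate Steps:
$t{\left(A \right)} = 55 + A$ ($t{\left(A \right)} = 6 + \left(49 + A\right) = 55 + A$)
$E{\left(z \right)} = z^{\frac{3}{2}}$
$\frac{1}{E{\left(\sqrt{-37 - 7} \right)} + t{\left(-29 \right)}} = \frac{1}{\left(\sqrt{-37 - 7}\right)^{\frac{3}{2}} + \left(55 - 29\right)} = \frac{1}{\left(\sqrt{-44}\right)^{\frac{3}{2}} + 26} = \frac{1}{\left(2 i \sqrt{11}\right)^{\frac{3}{2}} + 26} = \frac{1}{2 \sqrt{2} \cdot 11^{\frac{3}{4}} i^{\frac{3}{2}} + 26} = \frac{1}{26 + 2 \sqrt{2} \cdot 11^{\frac{3}{4}} i^{\frac{3}{2}}}$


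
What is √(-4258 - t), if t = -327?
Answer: I*√3931 ≈ 62.698*I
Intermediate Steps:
√(-4258 - t) = √(-4258 - 1*(-327)) = √(-4258 + 327) = √(-3931) = I*√3931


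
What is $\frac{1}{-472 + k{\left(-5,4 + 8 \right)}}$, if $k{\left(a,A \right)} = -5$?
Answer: $- \frac{1}{477} \approx -0.0020964$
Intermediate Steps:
$\frac{1}{-472 + k{\left(-5,4 + 8 \right)}} = \frac{1}{-472 - 5} = \frac{1}{-477} = - \frac{1}{477}$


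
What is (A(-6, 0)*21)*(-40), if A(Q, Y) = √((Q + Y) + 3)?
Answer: -840*I*√3 ≈ -1454.9*I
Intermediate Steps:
A(Q, Y) = √(3 + Q + Y)
(A(-6, 0)*21)*(-40) = (√(3 - 6 + 0)*21)*(-40) = (√(-3)*21)*(-40) = ((I*√3)*21)*(-40) = (21*I*√3)*(-40) = -840*I*√3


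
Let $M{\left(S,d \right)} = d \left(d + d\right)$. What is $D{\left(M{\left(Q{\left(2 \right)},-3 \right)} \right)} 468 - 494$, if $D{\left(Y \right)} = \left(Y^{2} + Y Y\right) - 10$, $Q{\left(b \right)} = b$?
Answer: $298090$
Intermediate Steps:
$M{\left(S,d \right)} = 2 d^{2}$ ($M{\left(S,d \right)} = d 2 d = 2 d^{2}$)
$D{\left(Y \right)} = -10 + 2 Y^{2}$ ($D{\left(Y \right)} = \left(Y^{2} + Y^{2}\right) - 10 = 2 Y^{2} - 10 = -10 + 2 Y^{2}$)
$D{\left(M{\left(Q{\left(2 \right)},-3 \right)} \right)} 468 - 494 = \left(-10 + 2 \left(2 \left(-3\right)^{2}\right)^{2}\right) 468 - 494 = \left(-10 + 2 \left(2 \cdot 9\right)^{2}\right) 468 - 494 = \left(-10 + 2 \cdot 18^{2}\right) 468 - 494 = \left(-10 + 2 \cdot 324\right) 468 - 494 = \left(-10 + 648\right) 468 - 494 = 638 \cdot 468 - 494 = 298584 - 494 = 298090$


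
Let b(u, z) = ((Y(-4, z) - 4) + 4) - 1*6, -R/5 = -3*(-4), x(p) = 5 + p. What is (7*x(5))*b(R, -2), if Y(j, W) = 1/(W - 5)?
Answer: -430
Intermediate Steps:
Y(j, W) = 1/(-5 + W)
R = -60 (R = -(-15)*(-4) = -5*12 = -60)
b(u, z) = -6 + 1/(-5 + z) (b(u, z) = ((1/(-5 + z) - 4) + 4) - 1*6 = ((-4 + 1/(-5 + z)) + 4) - 6 = 1/(-5 + z) - 6 = -6 + 1/(-5 + z))
(7*x(5))*b(R, -2) = (7*(5 + 5))*((31 - 6*(-2))/(-5 - 2)) = (7*10)*((31 + 12)/(-7)) = 70*(-1/7*43) = 70*(-43/7) = -430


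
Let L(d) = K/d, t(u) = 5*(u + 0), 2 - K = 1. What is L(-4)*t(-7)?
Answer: 35/4 ≈ 8.7500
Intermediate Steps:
K = 1 (K = 2 - 1*1 = 2 - 1 = 1)
t(u) = 5*u
L(d) = 1/d
L(-4)*t(-7) = (5*(-7))/(-4) = -¼*(-35) = 35/4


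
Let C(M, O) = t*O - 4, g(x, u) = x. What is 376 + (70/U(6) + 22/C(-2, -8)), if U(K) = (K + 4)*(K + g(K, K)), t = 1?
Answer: 1499/4 ≈ 374.75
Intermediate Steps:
C(M, O) = -4 + O (C(M, O) = 1*O - 4 = O - 4 = -4 + O)
U(K) = 2*K*(4 + K) (U(K) = (K + 4)*(K + K) = (4 + K)*(2*K) = 2*K*(4 + K))
376 + (70/U(6) + 22/C(-2, -8)) = 376 + (70/((2*6*(4 + 6))) + 22/(-4 - 8)) = 376 + (70/((2*6*10)) + 22/(-12)) = 376 + (70/120 + 22*(-1/12)) = 376 + (70*(1/120) - 11/6) = 376 + (7/12 - 11/6) = 376 - 5/4 = 1499/4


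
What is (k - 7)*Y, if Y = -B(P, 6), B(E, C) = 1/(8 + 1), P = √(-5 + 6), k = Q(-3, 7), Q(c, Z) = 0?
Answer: 7/9 ≈ 0.77778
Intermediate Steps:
k = 0
P = 1 (P = √1 = 1)
B(E, C) = ⅑ (B(E, C) = 1/9 = ⅑)
Y = -⅑ (Y = -1*⅑ = -⅑ ≈ -0.11111)
(k - 7)*Y = (0 - 7)*(-⅑) = -7*(-⅑) = 7/9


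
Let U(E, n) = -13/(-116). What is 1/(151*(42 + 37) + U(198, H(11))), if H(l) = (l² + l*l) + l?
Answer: 116/1383777 ≈ 8.3829e-5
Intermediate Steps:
H(l) = l + 2*l² (H(l) = (l² + l²) + l = 2*l² + l = l + 2*l²)
U(E, n) = 13/116 (U(E, n) = -13*(-1/116) = 13/116)
1/(151*(42 + 37) + U(198, H(11))) = 1/(151*(42 + 37) + 13/116) = 1/(151*79 + 13/116) = 1/(11929 + 13/116) = 1/(1383777/116) = 116/1383777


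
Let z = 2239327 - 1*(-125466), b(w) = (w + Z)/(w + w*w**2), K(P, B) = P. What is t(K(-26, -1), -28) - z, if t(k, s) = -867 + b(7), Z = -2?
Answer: -165596199/70 ≈ -2.3657e+6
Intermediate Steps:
b(w) = (-2 + w)/(w + w**3) (b(w) = (w - 2)/(w + w*w**2) = (-2 + w)/(w + w**3))
t(k, s) = -60689/70 (t(k, s) = -867 + (-2 + 7)/(7 + 7**3) = -867 + 5/(7 + 343) = -867 + 5/350 = -867 + (1/350)*5 = -867 + 1/70 = -60689/70)
z = 2364793 (z = 2239327 + 125466 = 2364793)
t(K(-26, -1), -28) - z = -60689/70 - 1*2364793 = -60689/70 - 2364793 = -165596199/70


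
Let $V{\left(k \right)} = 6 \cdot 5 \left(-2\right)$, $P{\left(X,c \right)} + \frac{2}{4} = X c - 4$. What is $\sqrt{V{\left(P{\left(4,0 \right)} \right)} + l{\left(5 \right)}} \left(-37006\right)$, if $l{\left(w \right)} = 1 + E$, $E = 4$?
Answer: $- 37006 i \sqrt{55} \approx - 2.7444 \cdot 10^{5} i$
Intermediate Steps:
$l{\left(w \right)} = 5$ ($l{\left(w \right)} = 1 + 4 = 5$)
$P{\left(X,c \right)} = - \frac{9}{2} + X c$ ($P{\left(X,c \right)} = - \frac{1}{2} + \left(X c - 4\right) = - \frac{1}{2} + \left(-4 + X c\right) = - \frac{9}{2} + X c$)
$V{\left(k \right)} = -60$ ($V{\left(k \right)} = 30 \left(-2\right) = -60$)
$\sqrt{V{\left(P{\left(4,0 \right)} \right)} + l{\left(5 \right)}} \left(-37006\right) = \sqrt{-60 + 5} \left(-37006\right) = \sqrt{-55} \left(-37006\right) = i \sqrt{55} \left(-37006\right) = - 37006 i \sqrt{55}$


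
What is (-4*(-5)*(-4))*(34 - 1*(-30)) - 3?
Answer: -5123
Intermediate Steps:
(-4*(-5)*(-4))*(34 - 1*(-30)) - 3 = (20*(-4))*(34 + 30) - 3 = -80*64 - 3 = -5120 - 3 = -5123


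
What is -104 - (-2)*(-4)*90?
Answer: -824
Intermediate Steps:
-104 - (-2)*(-4)*90 = -104 - 1*8*90 = -104 - 8*90 = -104 - 720 = -824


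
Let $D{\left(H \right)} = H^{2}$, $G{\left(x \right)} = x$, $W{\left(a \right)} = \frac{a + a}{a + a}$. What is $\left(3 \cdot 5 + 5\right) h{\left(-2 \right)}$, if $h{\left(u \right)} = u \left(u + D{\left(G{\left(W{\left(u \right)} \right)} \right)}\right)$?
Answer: $40$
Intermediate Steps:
$W{\left(a \right)} = 1$ ($W{\left(a \right)} = \frac{2 a}{2 a} = 2 a \frac{1}{2 a} = 1$)
$h{\left(u \right)} = u \left(1 + u\right)$ ($h{\left(u \right)} = u \left(u + 1^{2}\right) = u \left(u + 1\right) = u \left(1 + u\right)$)
$\left(3 \cdot 5 + 5\right) h{\left(-2 \right)} = \left(3 \cdot 5 + 5\right) \left(- 2 \left(1 - 2\right)\right) = \left(15 + 5\right) \left(\left(-2\right) \left(-1\right)\right) = 20 \cdot 2 = 40$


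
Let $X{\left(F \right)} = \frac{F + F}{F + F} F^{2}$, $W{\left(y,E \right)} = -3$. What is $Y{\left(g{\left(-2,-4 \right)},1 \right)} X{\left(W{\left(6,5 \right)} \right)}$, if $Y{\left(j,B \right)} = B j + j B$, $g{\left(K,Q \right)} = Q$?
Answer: $-72$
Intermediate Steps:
$Y{\left(j,B \right)} = 2 B j$ ($Y{\left(j,B \right)} = B j + B j = 2 B j$)
$X{\left(F \right)} = F^{2}$ ($X{\left(F \right)} = \frac{2 F}{2 F} F^{2} = 2 F \frac{1}{2 F} F^{2} = 1 F^{2} = F^{2}$)
$Y{\left(g{\left(-2,-4 \right)},1 \right)} X{\left(W{\left(6,5 \right)} \right)} = 2 \cdot 1 \left(-4\right) \left(-3\right)^{2} = \left(-8\right) 9 = -72$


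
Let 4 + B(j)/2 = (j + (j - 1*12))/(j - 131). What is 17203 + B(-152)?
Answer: 4866817/283 ≈ 17197.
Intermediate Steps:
B(j) = -8 + 2*(-12 + 2*j)/(-131 + j) (B(j) = -8 + 2*((j + (j - 1*12))/(j - 131)) = -8 + 2*((j + (j - 12))/(-131 + j)) = -8 + 2*((j + (-12 + j))/(-131 + j)) = -8 + 2*((-12 + 2*j)/(-131 + j)) = -8 + 2*(-12 + 2*j)/(-131 + j))
17203 + B(-152) = 17203 + 4*(256 - 1*(-152))/(-131 - 152) = 17203 + 4*(256 + 152)/(-283) = 17203 + 4*(-1/283)*408 = 17203 - 1632/283 = 4866817/283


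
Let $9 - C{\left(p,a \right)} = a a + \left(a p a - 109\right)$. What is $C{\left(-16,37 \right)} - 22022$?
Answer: $-1369$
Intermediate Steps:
$C{\left(p,a \right)} = 118 - a^{2} - p a^{2}$ ($C{\left(p,a \right)} = 9 - \left(a a + \left(a p a - 109\right)\right) = 9 - \left(a^{2} + \left(p a^{2} - 109\right)\right) = 9 - \left(a^{2} + \left(-109 + p a^{2}\right)\right) = 9 - \left(-109 + a^{2} + p a^{2}\right) = 118 - a^{2} - p a^{2}$)
$C{\left(-16,37 \right)} - 22022 = \left(118 - 37^{2} - - 16 \cdot 37^{2}\right) - 22022 = \left(118 - 1369 - \left(-16\right) 1369\right) - 22022 = \left(118 - 1369 + 21904\right) - 22022 = 20653 - 22022 = -1369$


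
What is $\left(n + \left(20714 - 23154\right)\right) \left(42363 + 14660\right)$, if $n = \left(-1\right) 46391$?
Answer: $-2784490113$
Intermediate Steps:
$n = -46391$
$\left(n + \left(20714 - 23154\right)\right) \left(42363 + 14660\right) = \left(-46391 + \left(20714 - 23154\right)\right) \left(42363 + 14660\right) = \left(-46391 - 2440\right) 57023 = \left(-48831\right) 57023 = -2784490113$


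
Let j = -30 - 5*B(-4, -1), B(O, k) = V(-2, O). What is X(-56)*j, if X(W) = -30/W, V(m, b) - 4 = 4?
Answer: -75/2 ≈ -37.500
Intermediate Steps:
V(m, b) = 8 (V(m, b) = 4 + 4 = 8)
B(O, k) = 8
j = -70 (j = -30 - 5*8 = -30 - 1*40 = -30 - 40 = -70)
X(-56)*j = -30/(-56)*(-70) = -30*(-1/56)*(-70) = (15/28)*(-70) = -75/2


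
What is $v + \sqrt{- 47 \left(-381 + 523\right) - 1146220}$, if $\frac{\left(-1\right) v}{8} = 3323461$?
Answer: $-26587688 + i \sqrt{1152894} \approx -2.6588 \cdot 10^{7} + 1073.7 i$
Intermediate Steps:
$v = -26587688$ ($v = \left(-8\right) 3323461 = -26587688$)
$v + \sqrt{- 47 \left(-381 + 523\right) - 1146220} = -26587688 + \sqrt{- 47 \left(-381 + 523\right) - 1146220} = -26587688 + \sqrt{\left(-47\right) 142 - 1146220} = -26587688 + \sqrt{-6674 - 1146220} = -26587688 + \sqrt{-1152894} = -26587688 + i \sqrt{1152894}$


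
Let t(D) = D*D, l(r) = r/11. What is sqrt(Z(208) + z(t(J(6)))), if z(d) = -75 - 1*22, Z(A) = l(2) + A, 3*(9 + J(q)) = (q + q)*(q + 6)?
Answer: sqrt(13453)/11 ≈ 10.544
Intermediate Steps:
l(r) = r/11 (l(r) = r*(1/11) = r/11)
J(q) = -9 + 2*q*(6 + q)/3 (J(q) = -9 + ((q + q)*(q + 6))/3 = -9 + ((2*q)*(6 + q))/3 = -9 + (2*q*(6 + q))/3 = -9 + 2*q*(6 + q)/3)
Z(A) = 2/11 + A (Z(A) = (1/11)*2 + A = 2/11 + A)
t(D) = D**2
z(d) = -97 (z(d) = -75 - 22 = -97)
sqrt(Z(208) + z(t(J(6)))) = sqrt((2/11 + 208) - 97) = sqrt(2290/11 - 97) = sqrt(1223/11) = sqrt(13453)/11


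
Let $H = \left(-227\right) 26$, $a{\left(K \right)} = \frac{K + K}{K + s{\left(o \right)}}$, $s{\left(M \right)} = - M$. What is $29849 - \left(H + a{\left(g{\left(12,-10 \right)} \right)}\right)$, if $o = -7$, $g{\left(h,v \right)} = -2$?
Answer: $\frac{178759}{5} \approx 35752.0$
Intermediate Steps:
$a{\left(K \right)} = \frac{2 K}{7 + K}$ ($a{\left(K \right)} = \frac{K + K}{K - -7} = \frac{2 K}{K + 7} = \frac{2 K}{7 + K}$)
$H = -5902$
$29849 - \left(H + a{\left(g{\left(12,-10 \right)} \right)}\right) = 29849 - \left(-5902 + 2 \left(-2\right) \frac{1}{7 - 2}\right) = 29849 - \left(-5902 + 2 \left(-2\right) \frac{1}{5}\right) = 29849 - \left(-5902 - \frac{4}{5}\right) = 29849 - - \frac{29514}{5} = 29849 + \frac{29514}{5} = \frac{178759}{5}$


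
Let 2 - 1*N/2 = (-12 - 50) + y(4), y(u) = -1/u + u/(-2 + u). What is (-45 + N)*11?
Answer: 1749/2 ≈ 874.50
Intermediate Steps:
N = 249/2 (N = 4 - 2*((-12 - 50) + (2 + 4² - 1*4)/(4*(-2 + 4))) = 4 - 2*(-62 + (¼)*(2 + 16 - 4)/2) = 4 - 2*(-62 + (¼)*(½)*14) = 4 - 2*(-62 + 7/4) = 4 - 2*(-241/4) = 4 + 241/2 = 249/2 ≈ 124.50)
(-45 + N)*11 = (-45 + 249/2)*11 = (159/2)*11 = 1749/2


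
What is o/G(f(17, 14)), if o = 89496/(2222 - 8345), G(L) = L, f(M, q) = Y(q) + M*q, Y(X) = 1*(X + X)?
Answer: -14916/271453 ≈ -0.054949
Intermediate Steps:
Y(X) = 2*X (Y(X) = 1*(2*X) = 2*X)
f(M, q) = 2*q + M*q
o = -29832/2041 (o = 89496/(-6123) = 89496*(-1/6123) = -29832/2041 ≈ -14.616)
o/G(f(17, 14)) = -29832*1/(14*(2 + 17))/2041 = -29832/(2041*(14*19)) = -29832/2041/266 = -29832/2041*1/266 = -14916/271453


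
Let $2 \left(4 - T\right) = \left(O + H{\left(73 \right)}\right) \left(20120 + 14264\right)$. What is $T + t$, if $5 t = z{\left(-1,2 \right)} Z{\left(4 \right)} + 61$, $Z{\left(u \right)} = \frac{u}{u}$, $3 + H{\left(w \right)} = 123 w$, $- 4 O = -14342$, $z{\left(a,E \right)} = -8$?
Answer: $- \frac{1079786467}{5} \approx -2.1596 \cdot 10^{8}$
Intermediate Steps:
$O = \frac{7171}{2}$ ($O = \left(- \frac{1}{4}\right) \left(-14342\right) = \frac{7171}{2} \approx 3585.5$)
$H{\left(w \right)} = -3 + 123 w$
$Z{\left(u \right)} = 1$
$T = -215957304$ ($T = 4 - \frac{\left(\frac{7171}{2} + \left(-3 + 123 \cdot 73\right)\right) \left(20120 + 14264\right)}{2} = 4 - \frac{\left(\frac{7171}{2} + \left(-3 + 8979\right)\right) 34384}{2} = 4 - \frac{\left(\frac{7171}{2} + 8976\right) 34384}{2} = 4 - \frac{\frac{25123}{2} \cdot 34384}{2} = 4 - 215957308 = -215957304$)
$t = \frac{53}{5}$ ($t = \frac{\left(-8\right) 1 + 61}{5} = \frac{-8 + 61}{5} = \frac{1}{5} \cdot 53 = \frac{53}{5} \approx 10.6$)
$T + t = -215957304 + \frac{53}{5} = - \frac{1079786467}{5}$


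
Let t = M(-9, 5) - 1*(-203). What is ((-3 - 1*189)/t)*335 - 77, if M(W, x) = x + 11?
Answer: -27061/73 ≈ -370.70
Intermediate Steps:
M(W, x) = 11 + x
t = 219 (t = (11 + 5) - 1*(-203) = 16 + 203 = 219)
((-3 - 1*189)/t)*335 - 77 = ((-3 - 1*189)/219)*335 - 77 = ((-3 - 189)*(1/219))*335 - 77 = -192*1/219*335 - 77 = -64/73*335 - 77 = -21440/73 - 77 = -27061/73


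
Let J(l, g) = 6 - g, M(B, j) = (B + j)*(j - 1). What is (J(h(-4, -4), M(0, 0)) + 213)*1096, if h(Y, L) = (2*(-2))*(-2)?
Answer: 240024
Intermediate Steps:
h(Y, L) = 8 (h(Y, L) = -4*(-2) = 8)
M(B, j) = (-1 + j)*(B + j) (M(B, j) = (B + j)*(-1 + j) = (-1 + j)*(B + j))
(J(h(-4, -4), M(0, 0)) + 213)*1096 = ((6 - (0² - 1*0 - 1*0 + 0*0)) + 213)*1096 = ((6 - (0 + 0 + 0 + 0)) + 213)*1096 = ((6 - 1*0) + 213)*1096 = ((6 + 0) + 213)*1096 = (6 + 213)*1096 = 219*1096 = 240024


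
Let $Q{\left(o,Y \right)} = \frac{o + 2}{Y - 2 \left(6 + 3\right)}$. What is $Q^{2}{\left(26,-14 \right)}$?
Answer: $\frac{49}{64} \approx 0.76563$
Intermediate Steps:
$Q{\left(o,Y \right)} = \frac{2 + o}{-18 + Y}$ ($Q{\left(o,Y \right)} = \frac{2 + o}{Y - 18} = \frac{2 + o}{-18 + Y}$)
$Q^{2}{\left(26,-14 \right)} = \left(\frac{2 + 26}{-18 - 14}\right)^{2} = \left(\frac{1}{-32} \cdot 28\right)^{2} = \left(\left(- \frac{1}{32}\right) 28\right)^{2} = \left(- \frac{7}{8}\right)^{2} = \frac{49}{64}$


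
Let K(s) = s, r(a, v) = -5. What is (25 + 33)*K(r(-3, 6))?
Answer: -290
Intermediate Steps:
(25 + 33)*K(r(-3, 6)) = (25 + 33)*(-5) = 58*(-5) = -290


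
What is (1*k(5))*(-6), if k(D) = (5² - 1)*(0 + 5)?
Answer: -720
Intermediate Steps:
k(D) = 120 (k(D) = (25 - 1)*5 = 24*5 = 120)
(1*k(5))*(-6) = (1*120)*(-6) = 120*(-6) = -720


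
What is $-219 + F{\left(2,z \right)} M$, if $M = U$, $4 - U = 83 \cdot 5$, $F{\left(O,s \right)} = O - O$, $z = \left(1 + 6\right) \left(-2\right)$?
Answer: $-219$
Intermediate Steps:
$z = -14$ ($z = 7 \left(-2\right) = -14$)
$F{\left(O,s \right)} = 0$
$U = -411$ ($U = 4 - 83 \cdot 5 = 4 - 415 = -411$)
$M = -411$
$-219 + F{\left(2,z \right)} M = -219 + 0 \left(-411\right) = -219 + 0 = -219$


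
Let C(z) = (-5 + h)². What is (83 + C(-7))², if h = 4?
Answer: 7056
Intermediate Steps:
C(z) = 1 (C(z) = (-5 + 4)² = (-1)² = 1)
(83 + C(-7))² = (83 + 1)² = 84² = 7056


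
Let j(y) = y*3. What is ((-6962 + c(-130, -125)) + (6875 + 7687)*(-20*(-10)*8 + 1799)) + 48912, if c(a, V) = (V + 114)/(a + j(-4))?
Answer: 7034422707/142 ≈ 4.9538e+7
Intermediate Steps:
j(y) = 3*y
c(a, V) = (114 + V)/(-12 + a) (c(a, V) = (V + 114)/(a + 3*(-4)) = (114 + V)/(a - 12) = (114 + V)/(-12 + a))
((-6962 + c(-130, -125)) + (6875 + 7687)*(-20*(-10)*8 + 1799)) + 48912 = ((-6962 + (114 - 125)/(-12 - 130)) + (6875 + 7687)*(-20*(-10)*8 + 1799)) + 48912 = ((-6962 - 11/(-142)) + 14562*(200*8 + 1799)) + 48912 = ((-6962 - 1/142*(-11)) + 14562*(1600 + 1799)) + 48912 = ((-6962 + 11/142) + 14562*3399) + 48912 = (-988593/142 + 49496238) + 48912 = 7027477203/142 + 48912 = 7034422707/142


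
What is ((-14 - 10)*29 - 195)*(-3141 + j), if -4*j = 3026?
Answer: 6945345/2 ≈ 3.4727e+6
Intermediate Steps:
j = -1513/2 (j = -1/4*3026 = -1513/2 ≈ -756.50)
((-14 - 10)*29 - 195)*(-3141 + j) = ((-14 - 10)*29 - 195)*(-3141 - 1513/2) = (-24*29 - 195)*(-7795/2) = (-696 - 195)*(-7795/2) = -891*(-7795/2) = 6945345/2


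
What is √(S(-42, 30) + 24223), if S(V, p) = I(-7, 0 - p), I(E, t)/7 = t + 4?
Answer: √24041 ≈ 155.05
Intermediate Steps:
I(E, t) = 28 + 7*t (I(E, t) = 7*(t + 4) = 7*(4 + t) = 28 + 7*t)
S(V, p) = 28 - 7*p (S(V, p) = 28 + 7*(0 - p) = 28 + 7*(-p) = 28 - 7*p)
√(S(-42, 30) + 24223) = √((28 - 7*30) + 24223) = √((28 - 210) + 24223) = √(-182 + 24223) = √24041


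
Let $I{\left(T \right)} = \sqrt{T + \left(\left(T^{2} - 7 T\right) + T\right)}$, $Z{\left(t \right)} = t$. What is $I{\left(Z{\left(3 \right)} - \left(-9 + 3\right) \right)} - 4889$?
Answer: $-4883$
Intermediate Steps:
$I{\left(T \right)} = \sqrt{T^{2} - 5 T}$ ($I{\left(T \right)} = \sqrt{T + \left(T^{2} - 6 T\right)} = \sqrt{T^{2} - 5 T}$)
$I{\left(Z{\left(3 \right)} - \left(-9 + 3\right) \right)} - 4889 = \sqrt{\left(3 - \left(-9 + 3\right)\right) \left(-5 + \left(3 - \left(-9 + 3\right)\right)\right)} - 4889 = \sqrt{\left(3 - -6\right) \left(-5 + \left(3 - -6\right)\right)} - 4889 = \sqrt{\left(3 + 6\right) \left(-5 + \left(3 + 6\right)\right)} - 4889 = \sqrt{9 \left(-5 + 9\right)} - 4889 = \sqrt{9 \cdot 4} - 4889 = \sqrt{36} - 4889 = 6 - 4889 = -4883$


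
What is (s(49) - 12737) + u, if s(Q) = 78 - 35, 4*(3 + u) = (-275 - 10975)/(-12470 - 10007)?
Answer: -570775313/44954 ≈ -12697.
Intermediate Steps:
u = -129237/44954 (u = -3 + ((-275 - 10975)/(-12470 - 10007))/4 = -3 + (-11250/(-22477))/4 = -3 + (-11250*(-1/22477))/4 = -3 + (¼)*(11250/22477) = -3 + 5625/44954 = -129237/44954 ≈ -2.8749)
s(Q) = 43
(s(49) - 12737) + u = (43 - 12737) - 129237/44954 = -12694 - 129237/44954 = -570775313/44954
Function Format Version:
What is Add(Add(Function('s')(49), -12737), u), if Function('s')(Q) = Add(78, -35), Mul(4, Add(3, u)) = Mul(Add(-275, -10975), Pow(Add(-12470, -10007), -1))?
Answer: Rational(-570775313, 44954) ≈ -12697.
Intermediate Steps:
u = Rational(-129237, 44954) (u = Add(-3, Mul(Rational(1, 4), Mul(Add(-275, -10975), Pow(Add(-12470, -10007), -1)))) = Add(-3, Mul(Rational(1, 4), Mul(-11250, Pow(-22477, -1)))) = Add(-3, Mul(Rational(1, 4), Mul(-11250, Rational(-1, 22477)))) = Add(-3, Mul(Rational(1, 4), Rational(11250, 22477))) = Add(-3, Rational(5625, 44954)) = Rational(-129237, 44954) ≈ -2.8749)
Function('s')(Q) = 43
Add(Add(Function('s')(49), -12737), u) = Add(Add(43, -12737), Rational(-129237, 44954)) = Add(-12694, Rational(-129237, 44954)) = Rational(-570775313, 44954)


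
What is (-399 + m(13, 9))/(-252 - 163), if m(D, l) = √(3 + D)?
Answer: 79/83 ≈ 0.95181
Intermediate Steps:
(-399 + m(13, 9))/(-252 - 163) = (-399 + √(3 + 13))/(-252 - 163) = (-399 + √16)/(-415) = (-399 + 4)*(-1/415) = -395*(-1/415) = 79/83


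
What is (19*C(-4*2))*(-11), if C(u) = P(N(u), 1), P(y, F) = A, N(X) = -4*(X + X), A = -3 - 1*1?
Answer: 836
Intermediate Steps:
A = -4 (A = -3 - 1 = -4)
N(X) = -8*X
P(y, F) = -4
C(u) = -4
(19*C(-4*2))*(-11) = (19*(-4))*(-11) = -76*(-11) = 836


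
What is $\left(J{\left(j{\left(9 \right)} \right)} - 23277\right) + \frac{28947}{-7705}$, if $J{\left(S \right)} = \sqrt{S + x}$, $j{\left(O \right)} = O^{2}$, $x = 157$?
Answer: $- \frac{179378232}{7705} + \sqrt{238} \approx -23265.0$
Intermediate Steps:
$J{\left(S \right)} = \sqrt{157 + S}$ ($J{\left(S \right)} = \sqrt{S + 157} = \sqrt{157 + S}$)
$\left(J{\left(j{\left(9 \right)} \right)} - 23277\right) + \frac{28947}{-7705} = \left(\sqrt{157 + 9^{2}} - 23277\right) + \frac{28947}{-7705} = \left(\sqrt{157 + 81} - 23277\right) + 28947 \left(- \frac{1}{7705}\right) = \left(\sqrt{238} - 23277\right) - \frac{28947}{7705} = \left(-23277 + \sqrt{238}\right) - \frac{28947}{7705} = - \frac{179378232}{7705} + \sqrt{238}$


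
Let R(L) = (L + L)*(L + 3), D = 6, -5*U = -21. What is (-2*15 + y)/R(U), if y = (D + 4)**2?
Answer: 125/108 ≈ 1.1574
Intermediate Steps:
U = 21/5 (U = -1/5*(-21) = 21/5 ≈ 4.2000)
y = 100 (y = (6 + 4)**2 = 10**2 = 100)
R(L) = 2*L*(3 + L) (R(L) = (2*L)*(3 + L) = 2*L*(3 + L))
(-2*15 + y)/R(U) = (-2*15 + 100)/((2*(21/5)*(3 + 21/5))) = (-30 + 100)/((2*(21/5)*(36/5))) = 70/(1512/25) = 70*(25/1512) = 125/108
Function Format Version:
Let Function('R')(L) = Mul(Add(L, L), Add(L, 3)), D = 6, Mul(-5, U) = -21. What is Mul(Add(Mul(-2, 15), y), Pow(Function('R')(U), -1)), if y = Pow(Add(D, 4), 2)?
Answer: Rational(125, 108) ≈ 1.1574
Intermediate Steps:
U = Rational(21, 5) (U = Mul(Rational(-1, 5), -21) = Rational(21, 5) ≈ 4.2000)
y = 100 (y = Pow(Add(6, 4), 2) = Pow(10, 2) = 100)
Function('R')(L) = Mul(2, L, Add(3, L)) (Function('R')(L) = Mul(Mul(2, L), Add(3, L)) = Mul(2, L, Add(3, L)))
Mul(Add(Mul(-2, 15), y), Pow(Function('R')(U), -1)) = Mul(Add(Mul(-2, 15), 100), Pow(Mul(2, Rational(21, 5), Add(3, Rational(21, 5))), -1)) = Mul(Add(-30, 100), Pow(Mul(2, Rational(21, 5), Rational(36, 5)), -1)) = Mul(70, Pow(Rational(1512, 25), -1)) = Mul(70, Rational(25, 1512)) = Rational(125, 108)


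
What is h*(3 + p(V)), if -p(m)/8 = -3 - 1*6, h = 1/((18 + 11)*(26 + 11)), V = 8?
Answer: 75/1073 ≈ 0.069898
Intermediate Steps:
h = 1/1073 (h = 1/(29*37) = 1/1073 ≈ 0.00093197)
p(m) = 72 (p(m) = -8*(-3 - 1*6) = -8*(-3 - 6) = -8*(-9) = 72)
h*(3 + p(V)) = (3 + 72)/1073 = (1/1073)*75 = 75/1073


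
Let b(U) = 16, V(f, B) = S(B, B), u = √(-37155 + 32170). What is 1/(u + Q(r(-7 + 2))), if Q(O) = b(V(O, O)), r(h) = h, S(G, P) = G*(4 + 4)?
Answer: 16/5241 - I*√4985/5241 ≈ 0.0030529 - 0.013472*I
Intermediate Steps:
S(G, P) = 8*G (S(G, P) = G*8 = 8*G)
u = I*√4985 (u = √(-4985) = I*√4985 ≈ 70.604*I)
V(f, B) = 8*B
Q(O) = 16
1/(u + Q(r(-7 + 2))) = 1/(I*√4985 + 16) = 1/(16 + I*√4985)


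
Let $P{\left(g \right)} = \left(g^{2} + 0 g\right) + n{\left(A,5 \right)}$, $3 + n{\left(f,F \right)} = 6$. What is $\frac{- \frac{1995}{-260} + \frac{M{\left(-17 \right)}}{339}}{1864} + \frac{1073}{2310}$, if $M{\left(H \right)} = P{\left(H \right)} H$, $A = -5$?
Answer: $\frac{1942969247}{4216852640} \approx 0.46076$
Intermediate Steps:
$n{\left(f,F \right)} = 3$ ($n{\left(f,F \right)} = -3 + 6 = 3$)
$P{\left(g \right)} = 3 + g^{2}$ ($P{\left(g \right)} = \left(g^{2} + 0 g\right) + 3 = \left(g^{2} + 0\right) + 3 = g^{2} + 3 = 3 + g^{2}$)
$M{\left(H \right)} = H \left(3 + H^{2}\right)$ ($M{\left(H \right)} = \left(3 + H^{2}\right) H = H \left(3 + H^{2}\right)$)
$\frac{- \frac{1995}{-260} + \frac{M{\left(-17 \right)}}{339}}{1864} + \frac{1073}{2310} = \frac{- \frac{1995}{-260} + \frac{\left(-17\right) \left(3 + \left(-17\right)^{2}\right)}{339}}{1864} + \frac{1073}{2310} = \left(\left(-1995\right) \left(- \frac{1}{260}\right) + - 17 \left(3 + 289\right) \frac{1}{339}\right) \frac{1}{1864} + 1073 \cdot \frac{1}{2310} = \left(\frac{399}{52} + \left(-17\right) 292 \cdot \frac{1}{339}\right) \frac{1}{1864} + \frac{1073}{2310} = \left(\frac{399}{52} - \frac{4964}{339}\right) \frac{1}{1864} + \frac{1073}{2310} = \left(- \frac{122867}{17628}\right) \frac{1}{1864} + \frac{1073}{2310} = - \frac{122867}{32858592} + \frac{1073}{2310} = \frac{1942969247}{4216852640}$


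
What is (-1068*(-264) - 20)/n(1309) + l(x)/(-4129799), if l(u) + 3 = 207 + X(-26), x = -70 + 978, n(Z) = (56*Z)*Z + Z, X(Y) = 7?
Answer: 163439389139/56611429234965 ≈ 0.0028870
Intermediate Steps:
n(Z) = Z + 56*Z² (n(Z) = 56*Z² + Z = Z + 56*Z²)
x = 908
l(u) = 211 (l(u) = -3 + (207 + 7) = -3 + 214 = 211)
(-1068*(-264) - 20)/n(1309) + l(x)/(-4129799) = (-1068*(-264) - 20)/((1309*(1 + 56*1309))) + 211/(-4129799) = (281952 - 20)/((1309*(1 + 73304))) + 211*(-1/4129799) = 281932/((1309*73305)) - 211/4129799 = 281932/95956245 - 211/4129799 = 281932*(1/95956245) - 211/4129799 = 40276/13708035 - 211/4129799 = 163439389139/56611429234965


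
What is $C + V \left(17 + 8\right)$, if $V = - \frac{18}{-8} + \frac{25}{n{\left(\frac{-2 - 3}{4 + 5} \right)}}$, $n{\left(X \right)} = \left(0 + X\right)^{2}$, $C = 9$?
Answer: $\frac{8361}{4} \approx 2090.3$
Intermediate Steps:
$n{\left(X \right)} = X^{2}$
$V = \frac{333}{4}$ ($V = - \frac{18}{-8} + \frac{25}{\left(\frac{-2 - 3}{4 + 5}\right)^{2}} = \left(-18\right) \left(- \frac{1}{8}\right) + \frac{25}{\left(- \frac{5}{9}\right)^{2}} = \frac{9}{4} + \frac{25}{\left(\left(-5\right) \frac{1}{9}\right)^{2}} = \frac{9}{4} + \frac{25}{\left(- \frac{5}{9}\right)^{2}} = \frac{9}{4} + \frac{25}{\frac{25}{81}} = \frac{9}{4} + 25 \cdot \frac{81}{25} = \frac{9}{4} + 81 = \frac{333}{4} \approx 83.25$)
$C + V \left(17 + 8\right) = 9 + \frac{333 \left(17 + 8\right)}{4} = 9 + \frac{333}{4} \cdot 25 = 9 + \frac{8325}{4} = \frac{8361}{4}$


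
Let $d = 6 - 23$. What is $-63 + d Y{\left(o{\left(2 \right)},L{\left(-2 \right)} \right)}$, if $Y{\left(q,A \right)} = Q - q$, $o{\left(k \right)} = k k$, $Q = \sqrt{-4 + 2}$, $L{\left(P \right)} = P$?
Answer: $5 - 17 i \sqrt{2} \approx 5.0 - 24.042 i$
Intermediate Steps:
$Q = i \sqrt{2}$ ($Q = \sqrt{-2} = i \sqrt{2} \approx 1.4142 i$)
$o{\left(k \right)} = k^{2}$
$Y{\left(q,A \right)} = - q + i \sqrt{2}$ ($Y{\left(q,A \right)} = i \sqrt{2} - q = - q + i \sqrt{2}$)
$d = -17$
$-63 + d Y{\left(o{\left(2 \right)},L{\left(-2 \right)} \right)} = -63 - 17 \left(- 2^{2} + i \sqrt{2}\right) = -63 - 17 \left(\left(-1\right) 4 + i \sqrt{2}\right) = -63 - 17 \left(-4 + i \sqrt{2}\right) = -63 + \left(68 - 17 i \sqrt{2}\right) = 5 - 17 i \sqrt{2}$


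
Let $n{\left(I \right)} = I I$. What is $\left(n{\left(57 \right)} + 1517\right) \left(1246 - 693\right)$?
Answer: $2635598$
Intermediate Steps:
$n{\left(I \right)} = I^{2}$
$\left(n{\left(57 \right)} + 1517\right) \left(1246 - 693\right) = \left(57^{2} + 1517\right) \left(1246 - 693\right) = \left(3249 + 1517\right) 553 = 4766 \cdot 553 = 2635598$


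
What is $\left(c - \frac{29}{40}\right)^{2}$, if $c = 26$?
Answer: $\frac{1022121}{1600} \approx 638.83$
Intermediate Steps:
$\left(c - \frac{29}{40}\right)^{2} = \left(26 - \frac{29}{40}\right)^{2} = \left(\frac{1011}{40}\right)^{2} = \frac{1022121}{1600}$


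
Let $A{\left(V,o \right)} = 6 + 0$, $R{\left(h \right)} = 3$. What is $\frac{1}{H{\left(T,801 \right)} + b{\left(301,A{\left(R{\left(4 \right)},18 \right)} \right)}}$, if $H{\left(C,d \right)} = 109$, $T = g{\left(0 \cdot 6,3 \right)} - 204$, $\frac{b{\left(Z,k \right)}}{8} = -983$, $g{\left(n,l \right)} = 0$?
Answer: $- \frac{1}{7755} \approx -0.00012895$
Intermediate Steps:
$A{\left(V,o \right)} = 6$
$b{\left(Z,k \right)} = -7864$ ($b{\left(Z,k \right)} = 8 \left(-983\right) = -7864$)
$T = -204$ ($T = 0 - 204 = -204$)
$\frac{1}{H{\left(T,801 \right)} + b{\left(301,A{\left(R{\left(4 \right)},18 \right)} \right)}} = \frac{1}{109 - 7864} = \frac{1}{-7755} = - \frac{1}{7755}$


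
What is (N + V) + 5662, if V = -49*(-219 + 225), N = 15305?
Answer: 20673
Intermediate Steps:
V = -294 (V = -49*6 = -294)
(N + V) + 5662 = (15305 - 294) + 5662 = 15011 + 5662 = 20673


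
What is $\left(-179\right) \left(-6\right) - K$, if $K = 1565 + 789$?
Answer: $-1280$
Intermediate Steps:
$K = 2354$
$\left(-179\right) \left(-6\right) - K = \left(-179\right) \left(-6\right) - 2354 = 1074 - 2354 = -1280$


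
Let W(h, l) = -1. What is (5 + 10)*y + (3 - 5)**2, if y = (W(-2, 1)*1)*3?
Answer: -41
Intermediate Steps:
y = -3 (y = -1*1*3 = -1*3 = -3)
(5 + 10)*y + (3 - 5)**2 = (5 + 10)*(-3) + (3 - 5)**2 = 15*(-3) + (-2)**2 = -45 + 4 = -41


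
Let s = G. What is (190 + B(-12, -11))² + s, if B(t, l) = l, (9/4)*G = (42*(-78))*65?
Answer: -62599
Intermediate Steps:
G = -94640 (G = 4*((42*(-78))*65)/9 = 4*(-3276*65)/9 = (4/9)*(-212940) = -94640)
s = -94640
(190 + B(-12, -11))² + s = (190 - 11)² - 94640 = 179² - 94640 = 32041 - 94640 = -62599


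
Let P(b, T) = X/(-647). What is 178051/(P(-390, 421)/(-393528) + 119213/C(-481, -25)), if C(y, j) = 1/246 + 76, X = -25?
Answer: 847610375576804952/7466870912169743 ≈ 113.52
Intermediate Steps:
C(y, j) = 18697/246 (C(y, j) = 1/246 + 76 = 18697/246)
P(b, T) = 25/647 (P(b, T) = -25/(-647) = -25*(-1/647) = 25/647)
178051/(P(-390, 421)/(-393528) + 119213/C(-481, -25)) = 178051/((25/647)/(-393528) + 119213/(18697/246)) = 178051/((25/647)*(-1/393528) + 119213*(246/18697)) = 178051/(-25/254612616 + 29326398/18697) = 178051/(7466870912169743/4760492081352) = 178051*(4760492081352/7466870912169743) = 847610375576804952/7466870912169743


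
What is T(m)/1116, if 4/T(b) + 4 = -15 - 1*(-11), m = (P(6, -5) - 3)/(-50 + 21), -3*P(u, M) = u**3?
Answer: -1/2232 ≈ -0.00044803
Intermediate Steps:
P(u, M) = -u**3/3
m = 75/29 (m = (-1/3*6**3 - 3)/(-50 + 21) = (-1/3*216 - 3)/(-29) = (-72 - 3)*(-1/29) = -75*(-1/29) = 75/29 ≈ 2.5862)
T(b) = -1/2 (T(b) = 4/(-4 + (-15 - 1*(-11))) = 4/(-4 + (-15 + 11)) = 4/(-4 - 4) = 4/(-8) = 4*(-1/8) = -1/2)
T(m)/1116 = -1/2/1116 = -1/2*1/1116 = -1/2232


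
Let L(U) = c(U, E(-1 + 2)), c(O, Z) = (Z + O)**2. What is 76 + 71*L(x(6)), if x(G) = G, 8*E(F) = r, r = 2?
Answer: 45591/16 ≈ 2849.4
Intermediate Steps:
E(F) = 1/4 (E(F) = (1/8)*2 = 1/4)
c(O, Z) = (O + Z)**2
L(U) = (1/4 + U)**2 (L(U) = (U + 1/4)**2 = (1/4 + U)**2)
76 + 71*L(x(6)) = 76 + 71*((1 + 4*6)**2/16) = 76 + 71*((1 + 24)**2/16) = 76 + 71*((1/16)*25**2) = 76 + 71*((1/16)*625) = 76 + 71*(625/16) = 76 + 44375/16 = 45591/16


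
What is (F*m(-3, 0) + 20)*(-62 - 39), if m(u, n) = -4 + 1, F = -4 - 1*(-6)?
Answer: -1414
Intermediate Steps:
F = 2 (F = -4 + 6 = 2)
m(u, n) = -3
(F*m(-3, 0) + 20)*(-62 - 39) = (2*(-3) + 20)*(-62 - 39) = (-6 + 20)*(-101) = 14*(-101) = -1414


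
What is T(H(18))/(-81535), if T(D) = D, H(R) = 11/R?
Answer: -11/1467630 ≈ -7.4951e-6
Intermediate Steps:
T(H(18))/(-81535) = (11/18)/(-81535) = (11*(1/18))*(-1/81535) = (11/18)*(-1/81535) = -11/1467630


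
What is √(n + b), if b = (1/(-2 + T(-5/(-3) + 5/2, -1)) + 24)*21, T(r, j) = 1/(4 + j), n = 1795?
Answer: 2*√14290/5 ≈ 47.816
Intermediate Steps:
b = 2457/5 (b = (1/(-2 + 1/(4 - 1)) + 24)*21 = (1/(-2 + 1/3) + 24)*21 = (1/(-2 + ⅓) + 24)*21 = (1/(-5/3) + 24)*21 = (-⅗ + 24)*21 = (117/5)*21 = 2457/5 ≈ 491.40)
√(n + b) = √(1795 + 2457/5) = √(11432/5) = 2*√14290/5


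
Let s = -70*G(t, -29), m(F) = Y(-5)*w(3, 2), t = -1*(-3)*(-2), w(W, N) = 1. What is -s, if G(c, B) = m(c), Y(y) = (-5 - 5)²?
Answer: 7000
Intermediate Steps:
Y(y) = 100 (Y(y) = (-10)² = 100)
t = -6 (t = 3*(-2) = -6)
m(F) = 100 (m(F) = 100*1 = 100)
G(c, B) = 100
s = -7000 (s = -70*100 = -7000)
-s = -1*(-7000) = 7000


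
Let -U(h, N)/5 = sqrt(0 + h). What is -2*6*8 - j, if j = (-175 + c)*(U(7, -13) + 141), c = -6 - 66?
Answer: 34731 - 1235*sqrt(7) ≈ 31464.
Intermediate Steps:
U(h, N) = -5*sqrt(h) (U(h, N) = -5*sqrt(0 + h) = -5*sqrt(h))
c = -72
j = -34827 + 1235*sqrt(7) (j = (-175 - 72)*(-5*sqrt(7) + 141) = -247*(141 - 5*sqrt(7)) = -34827 + 1235*sqrt(7) ≈ -31560.)
-2*6*8 - j = -2*6*8 - (-34827 + 1235*sqrt(7)) = -12*8 + (34827 - 1235*sqrt(7)) = -96 + (34827 - 1235*sqrt(7)) = 34731 - 1235*sqrt(7)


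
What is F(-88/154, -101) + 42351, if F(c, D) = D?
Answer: 42250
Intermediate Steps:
F(-88/154, -101) + 42351 = -101 + 42351 = 42250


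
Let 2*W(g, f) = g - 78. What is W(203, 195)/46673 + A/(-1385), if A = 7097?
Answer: -662303437/129284210 ≈ -5.1228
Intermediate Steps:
W(g, f) = -39 + g/2 (W(g, f) = (g - 78)/2 = (-78 + g)/2 = -39 + g/2)
W(203, 195)/46673 + A/(-1385) = (-39 + (½)*203)/46673 + 7097/(-1385) = (-39 + 203/2)*(1/46673) + 7097*(-1/1385) = (125/2)*(1/46673) - 7097/1385 = 125/93346 - 7097/1385 = -662303437/129284210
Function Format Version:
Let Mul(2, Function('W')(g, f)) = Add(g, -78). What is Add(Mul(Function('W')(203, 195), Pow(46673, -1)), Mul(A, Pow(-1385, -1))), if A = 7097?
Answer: Rational(-662303437, 129284210) ≈ -5.1228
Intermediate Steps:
Function('W')(g, f) = Add(-39, Mul(Rational(1, 2), g)) (Function('W')(g, f) = Mul(Rational(1, 2), Add(g, -78)) = Mul(Rational(1, 2), Add(-78, g)) = Add(-39, Mul(Rational(1, 2), g)))
Add(Mul(Function('W')(203, 195), Pow(46673, -1)), Mul(A, Pow(-1385, -1))) = Add(Mul(Add(-39, Mul(Rational(1, 2), 203)), Pow(46673, -1)), Mul(7097, Pow(-1385, -1))) = Add(Mul(Add(-39, Rational(203, 2)), Rational(1, 46673)), Mul(7097, Rational(-1, 1385))) = Add(Mul(Rational(125, 2), Rational(1, 46673)), Rational(-7097, 1385)) = Add(Rational(125, 93346), Rational(-7097, 1385)) = Rational(-662303437, 129284210)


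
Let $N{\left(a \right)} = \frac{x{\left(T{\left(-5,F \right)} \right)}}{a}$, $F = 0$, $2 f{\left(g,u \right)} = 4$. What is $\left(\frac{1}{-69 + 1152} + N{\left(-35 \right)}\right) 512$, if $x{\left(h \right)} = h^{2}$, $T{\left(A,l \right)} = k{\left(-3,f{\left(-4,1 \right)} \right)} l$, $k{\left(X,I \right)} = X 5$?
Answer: $\frac{512}{1083} \approx 0.47276$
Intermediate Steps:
$f{\left(g,u \right)} = 2$ ($f{\left(g,u \right)} = \frac{1}{2} \cdot 4 = 2$)
$k{\left(X,I \right)} = 5 X$
$T{\left(A,l \right)} = - 15 l$ ($T{\left(A,l \right)} = 5 \left(-3\right) l = - 15 l$)
$N{\left(a \right)} = 0$ ($N{\left(a \right)} = \frac{\left(\left(-15\right) 0\right)^{2}}{a} = \frac{0^{2}}{a} = \frac{0}{a} = 0$)
$\left(\frac{1}{-69 + 1152} + N{\left(-35 \right)}\right) 512 = \left(\frac{1}{-69 + 1152} + 0\right) 512 = \left(\frac{1}{1083} + 0\right) 512 = \frac{1}{1083} \cdot 512 = \frac{512}{1083}$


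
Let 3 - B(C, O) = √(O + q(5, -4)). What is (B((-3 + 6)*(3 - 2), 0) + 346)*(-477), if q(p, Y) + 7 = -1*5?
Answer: -166473 + 954*I*√3 ≈ -1.6647e+5 + 1652.4*I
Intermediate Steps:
q(p, Y) = -12 (q(p, Y) = -7 - 1*5 = -7 - 5 = -12)
B(C, O) = 3 - √(-12 + O) (B(C, O) = 3 - √(O - 12) = 3 - √(-12 + O))
(B((-3 + 6)*(3 - 2), 0) + 346)*(-477) = ((3 - √(-12 + 0)) + 346)*(-477) = ((3 - √(-12)) + 346)*(-477) = ((3 - 2*I*√3) + 346)*(-477) = (349 - 2*I*√3)*(-477) = -166473 + 954*I*√3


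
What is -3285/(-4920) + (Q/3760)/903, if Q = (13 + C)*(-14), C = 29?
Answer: 2212421/3314440 ≈ 0.66751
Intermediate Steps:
Q = -588 (Q = (13 + 29)*(-14) = 42*(-14) = -588)
-3285/(-4920) + (Q/3760)/903 = -3285/(-4920) - 588/3760/903 = -3285*(-1/4920) - 588*1/3760*(1/903) = 219/328 - 147/940*1/903 = 219/328 - 7/40420 = 2212421/3314440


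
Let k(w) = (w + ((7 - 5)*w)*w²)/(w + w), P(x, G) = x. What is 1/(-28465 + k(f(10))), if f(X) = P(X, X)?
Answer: -2/56729 ≈ -3.5255e-5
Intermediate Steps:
f(X) = X
k(w) = (w + 2*w³)/(2*w) (k(w) = (w + (2*w)*w²)/((2*w)) = (w + 2*w³)*(1/(2*w)) = (w + 2*w³)/(2*w))
1/(-28465 + k(f(10))) = 1/(-28465 + (½ + 10²)) = 1/(-28465 + (½ + 100)) = 1/(-28465 + 201/2) = 1/(-56729/2) = -2/56729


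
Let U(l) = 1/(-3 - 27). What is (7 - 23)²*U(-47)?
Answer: -128/15 ≈ -8.5333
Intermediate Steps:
U(l) = -1/30 (U(l) = 1/(-30) = -1/30)
(7 - 23)²*U(-47) = (7 - 23)²*(-1/30) = (-16)²*(-1/30) = 256*(-1/30) = -128/15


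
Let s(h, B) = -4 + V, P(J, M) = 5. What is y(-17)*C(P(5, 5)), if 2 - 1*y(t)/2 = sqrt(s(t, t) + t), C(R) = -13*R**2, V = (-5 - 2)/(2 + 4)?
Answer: -1300 + 325*I*sqrt(798)/3 ≈ -1300.0 + 3060.3*I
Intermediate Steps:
V = -7/6 ≈ -1.1667
s(h, B) = -31/6 (s(h, B) = -4 - 7/6 = -31/6)
y(t) = 4 - 2*sqrt(-31/6 + t)
y(-17)*C(P(5, 5)) = (4 - sqrt(-186 + 36*(-17))/3)*(-13*5**2) = (4 - sqrt(-186 - 612)/3)*(-13*25) = (4 - I*sqrt(798)/3)*(-325) = -1300 + 325*I*sqrt(798)/3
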